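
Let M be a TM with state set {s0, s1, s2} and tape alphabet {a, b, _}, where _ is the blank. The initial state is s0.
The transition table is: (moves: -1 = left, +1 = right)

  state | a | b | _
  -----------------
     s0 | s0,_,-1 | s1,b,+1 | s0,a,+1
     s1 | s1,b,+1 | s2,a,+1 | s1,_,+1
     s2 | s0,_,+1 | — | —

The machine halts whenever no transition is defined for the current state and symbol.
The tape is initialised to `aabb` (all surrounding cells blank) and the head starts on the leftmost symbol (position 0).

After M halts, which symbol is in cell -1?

a

state=s0 head=0 tape=__[a]abb_   (s0,a)→(s0,_,-1)
state=s0 head=-1 tape=_[_]_abb_   (s0,_)→(s0,a,+1)
state=s0 head=0 tape=_a[_]abb_   (s0,_)→(s0,a,+1)
state=s0 head=1 tape=_aa[a]bb_   (s0,a)→(s0,_,-1)
state=s0 head=0 tape=_a[a]_bb_   (s0,a)→(s0,_,-1)
state=s0 head=-1 tape=_[a]__bb_   (s0,a)→(s0,_,-1)
state=s0 head=-2 tape=[_]___bb_   (s0,_)→(s0,a,+1)
state=s0 head=-1 tape=a[_]__bb_   (s0,_)→(s0,a,+1)
state=s0 head=0 tape=aa[_]_bb_   (s0,_)→(s0,a,+1)
state=s0 head=1 tape=aaa[_]bb_   (s0,_)→(s0,a,+1)
state=s0 head=2 tape=aaaa[b]b_   (s0,b)→(s1,b,+1)
state=s1 head=3 tape=aaaab[b]_   (s1,b)→(s2,a,+1)
state=s2 head=4 tape=aaaaba[_]
Cell -1 holds a when M halts.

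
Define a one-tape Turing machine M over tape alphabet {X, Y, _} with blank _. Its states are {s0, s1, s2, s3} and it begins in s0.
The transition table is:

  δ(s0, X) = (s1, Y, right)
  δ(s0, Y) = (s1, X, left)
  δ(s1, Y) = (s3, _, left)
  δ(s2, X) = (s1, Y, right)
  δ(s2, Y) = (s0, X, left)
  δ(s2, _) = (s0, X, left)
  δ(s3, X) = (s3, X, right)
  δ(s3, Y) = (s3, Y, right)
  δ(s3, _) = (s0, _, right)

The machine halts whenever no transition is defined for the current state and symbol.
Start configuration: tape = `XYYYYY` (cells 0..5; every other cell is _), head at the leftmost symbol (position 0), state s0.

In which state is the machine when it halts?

state=s0 head=0 tape=[X]YYYYY   (s0,X)→(s1,Y,right)
state=s1 head=1 tape=Y[Y]YYYY   (s1,Y)→(s3,_,left)
state=s3 head=0 tape=[Y]_YYYY   (s3,Y)→(s3,Y,right)
state=s3 head=1 tape=Y[_]YYYY   (s3,_)→(s0,_,right)
state=s0 head=2 tape=Y_[Y]YYY   (s0,Y)→(s1,X,left)
state=s1 head=1 tape=Y[_]XYYY
No transition is defined for (s1, _); M halts in state s1.

s1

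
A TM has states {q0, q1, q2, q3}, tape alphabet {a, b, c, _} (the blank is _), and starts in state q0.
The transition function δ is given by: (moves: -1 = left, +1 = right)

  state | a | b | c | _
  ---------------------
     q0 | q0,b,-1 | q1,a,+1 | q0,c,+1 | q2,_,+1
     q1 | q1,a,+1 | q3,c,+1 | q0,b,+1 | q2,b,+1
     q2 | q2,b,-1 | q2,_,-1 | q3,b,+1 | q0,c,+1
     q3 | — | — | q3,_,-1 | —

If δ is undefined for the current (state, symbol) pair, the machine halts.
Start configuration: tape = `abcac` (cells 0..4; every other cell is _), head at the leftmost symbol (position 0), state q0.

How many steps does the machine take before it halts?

state=q0 head=0 tape=_[a]bcac   (q0,a)→(q0,b,-1)
state=q0 head=-1 tape=[_]bbcac   (q0,_)→(q2,_,+1)
state=q2 head=0 tape=_[b]bcac   (q2,b)→(q2,_,-1)
state=q2 head=-1 tape=[_]_bcac   (q2,_)→(q0,c,+1)
state=q0 head=0 tape=c[_]bcac   (q0,_)→(q2,_,+1)
state=q2 head=1 tape=c_[b]cac   (q2,b)→(q2,_,-1)
state=q2 head=0 tape=c[_]_cac   (q2,_)→(q0,c,+1)
state=q0 head=1 tape=cc[_]cac   (q0,_)→(q2,_,+1)
state=q2 head=2 tape=cc_[c]ac   (q2,c)→(q3,b,+1)
state=q3 head=3 tape=cc_b[a]c
M halts after 9 transitions.

9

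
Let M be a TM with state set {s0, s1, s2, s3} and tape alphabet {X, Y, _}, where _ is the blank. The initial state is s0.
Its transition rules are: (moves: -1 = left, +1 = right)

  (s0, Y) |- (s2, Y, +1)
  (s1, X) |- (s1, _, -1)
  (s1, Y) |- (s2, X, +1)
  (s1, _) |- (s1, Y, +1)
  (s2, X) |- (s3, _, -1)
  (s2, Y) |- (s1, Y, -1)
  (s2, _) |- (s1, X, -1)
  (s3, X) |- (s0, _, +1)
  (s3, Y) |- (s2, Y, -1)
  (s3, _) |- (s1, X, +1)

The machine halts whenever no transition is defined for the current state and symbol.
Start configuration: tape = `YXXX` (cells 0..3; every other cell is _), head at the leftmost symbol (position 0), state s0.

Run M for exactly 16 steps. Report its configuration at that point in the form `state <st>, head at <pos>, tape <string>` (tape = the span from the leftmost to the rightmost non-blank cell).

state=s0 head=0 tape=___[Y]XXX   (s0,Y)→(s2,Y,+1)
state=s2 head=1 tape=___Y[X]XX   (s2,X)→(s3,_,-1)
state=s3 head=0 tape=___[Y]_XX   (s3,Y)→(s2,Y,-1)
state=s2 head=-1 tape=__[_]Y_XX   (s2,_)→(s1,X,-1)
state=s1 head=-2 tape=_[_]XY_XX   (s1,_)→(s1,Y,+1)
state=s1 head=-1 tape=_Y[X]Y_XX   (s1,X)→(s1,_,-1)
state=s1 head=-2 tape=_[Y]_Y_XX   (s1,Y)→(s2,X,+1)
state=s2 head=-1 tape=_X[_]Y_XX   (s2,_)→(s1,X,-1)
state=s1 head=-2 tape=_[X]XY_XX   (s1,X)→(s1,_,-1)
state=s1 head=-3 tape=[_]_XY_XX   (s1,_)→(s1,Y,+1)
state=s1 head=-2 tape=Y[_]XY_XX   (s1,_)→(s1,Y,+1)
state=s1 head=-1 tape=YY[X]Y_XX   (s1,X)→(s1,_,-1)
state=s1 head=-2 tape=Y[Y]_Y_XX   (s1,Y)→(s2,X,+1)
state=s2 head=-1 tape=YX[_]Y_XX   (s2,_)→(s1,X,-1)
state=s1 head=-2 tape=Y[X]XY_XX   (s1,X)→(s1,_,-1)
state=s1 head=-3 tape=[Y]_XY_XX   (s1,Y)→(s2,X,+1)
state=s2 head=-2 tape=X[_]XY_XX
After 16 steps: state s2, head at -2, tape X_XY_XX.

state s2, head at -2, tape X_XY_XX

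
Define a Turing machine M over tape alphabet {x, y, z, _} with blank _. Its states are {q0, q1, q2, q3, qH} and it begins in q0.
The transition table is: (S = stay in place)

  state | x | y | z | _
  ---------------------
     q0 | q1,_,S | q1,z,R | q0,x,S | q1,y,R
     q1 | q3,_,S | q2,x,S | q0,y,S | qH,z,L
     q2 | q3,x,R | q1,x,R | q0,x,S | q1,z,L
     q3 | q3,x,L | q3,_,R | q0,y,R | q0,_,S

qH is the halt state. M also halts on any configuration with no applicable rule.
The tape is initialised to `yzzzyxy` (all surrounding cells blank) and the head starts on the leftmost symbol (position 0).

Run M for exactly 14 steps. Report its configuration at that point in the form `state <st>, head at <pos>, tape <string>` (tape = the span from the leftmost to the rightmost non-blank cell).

state=q0 head=0 tape=[y]zzzyxy   (q0,y)→(q1,z,R)
state=q1 head=1 tape=z[z]zzyxy   (q1,z)→(q0,y,S)
state=q0 head=1 tape=z[y]zzyxy   (q0,y)→(q1,z,R)
state=q1 head=2 tape=zz[z]zyxy   (q1,z)→(q0,y,S)
state=q0 head=2 tape=zz[y]zyxy   (q0,y)→(q1,z,R)
state=q1 head=3 tape=zzz[z]yxy   (q1,z)→(q0,y,S)
state=q0 head=3 tape=zzz[y]yxy   (q0,y)→(q1,z,R)
state=q1 head=4 tape=zzzz[y]xy   (q1,y)→(q2,x,S)
state=q2 head=4 tape=zzzz[x]xy   (q2,x)→(q3,x,R)
state=q3 head=5 tape=zzzzx[x]y   (q3,x)→(q3,x,L)
state=q3 head=4 tape=zzzz[x]xy   (q3,x)→(q3,x,L)
state=q3 head=3 tape=zzz[z]xxy   (q3,z)→(q0,y,R)
state=q0 head=4 tape=zzzy[x]xy   (q0,x)→(q1,_,S)
state=q1 head=4 tape=zzzy[_]xy   (q1,_)→(qH,z,L)
state=qH head=3 tape=zzz[y]zxy
After 14 steps: state qH, head at 3, tape zzzyzxy.

state qH, head at 3, tape zzzyzxy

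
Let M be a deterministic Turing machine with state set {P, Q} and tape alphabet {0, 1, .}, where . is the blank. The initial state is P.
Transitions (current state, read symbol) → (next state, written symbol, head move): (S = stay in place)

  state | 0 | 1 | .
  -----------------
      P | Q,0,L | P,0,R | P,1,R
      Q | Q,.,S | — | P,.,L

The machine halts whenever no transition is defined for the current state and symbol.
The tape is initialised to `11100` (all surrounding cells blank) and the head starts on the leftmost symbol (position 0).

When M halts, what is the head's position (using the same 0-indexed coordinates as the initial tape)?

0

state=P head=0 tape=.[1]1100   (P,1)→(P,0,R)
state=P head=1 tape=.0[1]100   (P,1)→(P,0,R)
state=P head=2 tape=.00[1]00   (P,1)→(P,0,R)
state=P head=3 tape=.000[0]0   (P,0)→(Q,0,L)
state=Q head=2 tape=.00[0]00   (Q,0)→(Q,.,S)
state=Q head=2 tape=.00[.]00   (Q,.)→(P,.,L)
state=P head=1 tape=.0[0].00   (P,0)→(Q,0,L)
state=Q head=0 tape=.[0]0.00   (Q,0)→(Q,.,S)
state=Q head=0 tape=.[.]0.00   (Q,.)→(P,.,L)
state=P head=-1 tape=[.].0.00   (P,.)→(P,1,R)
state=P head=0 tape=1[.]0.00   (P,.)→(P,1,R)
state=P head=1 tape=11[0].00   (P,0)→(Q,0,L)
state=Q head=0 tape=1[1]0.00
At halt the head is at cell 0.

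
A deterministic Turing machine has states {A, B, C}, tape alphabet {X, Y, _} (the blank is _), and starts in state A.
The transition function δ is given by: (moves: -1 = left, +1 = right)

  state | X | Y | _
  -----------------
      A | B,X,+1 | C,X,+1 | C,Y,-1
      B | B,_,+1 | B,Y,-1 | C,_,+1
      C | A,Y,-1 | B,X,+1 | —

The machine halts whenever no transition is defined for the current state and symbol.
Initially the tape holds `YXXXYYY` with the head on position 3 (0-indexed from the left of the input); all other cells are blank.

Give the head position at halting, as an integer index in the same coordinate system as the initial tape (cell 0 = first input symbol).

8

state=A head=3 tape=YXX[X]YYY__   (A,X)→(B,X,+1)
state=B head=4 tape=YXXX[Y]YY__   (B,Y)→(B,Y,-1)
state=B head=3 tape=YXX[X]YYY__   (B,X)→(B,_,+1)
state=B head=4 tape=YXX_[Y]YY__   (B,Y)→(B,Y,-1)
state=B head=3 tape=YXX[_]YYY__   (B,_)→(C,_,+1)
state=C head=4 tape=YXX_[Y]YY__   (C,Y)→(B,X,+1)
state=B head=5 tape=YXX_X[Y]Y__   (B,Y)→(B,Y,-1)
state=B head=4 tape=YXX_[X]YY__   (B,X)→(B,_,+1)
state=B head=5 tape=YXX__[Y]Y__   (B,Y)→(B,Y,-1)
state=B head=4 tape=YXX_[_]YY__   (B,_)→(C,_,+1)
state=C head=5 tape=YXX__[Y]Y__   (C,Y)→(B,X,+1)
state=B head=6 tape=YXX__X[Y]__   (B,Y)→(B,Y,-1)
state=B head=5 tape=YXX__[X]Y__   (B,X)→(B,_,+1)
state=B head=6 tape=YXX___[Y]__   (B,Y)→(B,Y,-1)
state=B head=5 tape=YXX__[_]Y__   (B,_)→(C,_,+1)
state=C head=6 tape=YXX___[Y]__   (C,Y)→(B,X,+1)
state=B head=7 tape=YXX___X[_]_   (B,_)→(C,_,+1)
state=C head=8 tape=YXX___X_[_]
At halt the head is at cell 8.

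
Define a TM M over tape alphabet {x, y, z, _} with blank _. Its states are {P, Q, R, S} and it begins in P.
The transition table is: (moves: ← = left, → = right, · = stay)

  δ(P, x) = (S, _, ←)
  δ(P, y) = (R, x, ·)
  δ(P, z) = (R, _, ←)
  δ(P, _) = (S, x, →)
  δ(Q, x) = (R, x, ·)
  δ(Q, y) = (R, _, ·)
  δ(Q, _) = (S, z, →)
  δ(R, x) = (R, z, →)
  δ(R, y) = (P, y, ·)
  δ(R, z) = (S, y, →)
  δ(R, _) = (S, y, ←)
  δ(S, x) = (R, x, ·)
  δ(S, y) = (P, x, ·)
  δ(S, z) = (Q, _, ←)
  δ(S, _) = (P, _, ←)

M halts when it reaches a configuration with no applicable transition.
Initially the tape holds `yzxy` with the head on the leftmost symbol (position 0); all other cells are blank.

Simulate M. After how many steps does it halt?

P | [y]zxy_   read y → write x, move ·, go to R
R | [x]zxy_   read x → write z, move →, go to R
R | z[z]xy_   read z → write y, move →, go to S
S | zy[x]y_   read x → write x, move ·, go to R
R | zy[x]y_   read x → write z, move →, go to R
R | zyz[y]_   read y → write y, move ·, go to P
P | zyz[y]_   read y → write x, move ·, go to R
R | zyz[x]_   read x → write z, move →, go to R
R | zyzz[_]   read _ → write y, move ←, go to S
S | zyz[z]y   read z → write _, move ←, go to Q
Q | zy[z]_y
M halts after 10 transitions.

10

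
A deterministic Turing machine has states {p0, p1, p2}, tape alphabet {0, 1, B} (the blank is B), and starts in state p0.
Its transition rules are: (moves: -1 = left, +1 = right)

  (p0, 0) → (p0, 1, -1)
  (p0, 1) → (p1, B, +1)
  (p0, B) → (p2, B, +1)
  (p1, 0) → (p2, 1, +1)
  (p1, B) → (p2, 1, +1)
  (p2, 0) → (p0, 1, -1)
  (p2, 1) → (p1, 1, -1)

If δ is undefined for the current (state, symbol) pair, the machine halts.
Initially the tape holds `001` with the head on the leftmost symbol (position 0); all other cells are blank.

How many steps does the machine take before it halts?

5

p0 | B[0]01   read 0 → write 1, move -1, go to p0
p0 | [B]101   read B → write B, move +1, go to p2
p2 | B[1]01   read 1 → write 1, move -1, go to p1
p1 | [B]101   read B → write 1, move +1, go to p2
p2 | 1[1]01   read 1 → write 1, move -1, go to p1
p1 | [1]101
M halts after 5 transitions.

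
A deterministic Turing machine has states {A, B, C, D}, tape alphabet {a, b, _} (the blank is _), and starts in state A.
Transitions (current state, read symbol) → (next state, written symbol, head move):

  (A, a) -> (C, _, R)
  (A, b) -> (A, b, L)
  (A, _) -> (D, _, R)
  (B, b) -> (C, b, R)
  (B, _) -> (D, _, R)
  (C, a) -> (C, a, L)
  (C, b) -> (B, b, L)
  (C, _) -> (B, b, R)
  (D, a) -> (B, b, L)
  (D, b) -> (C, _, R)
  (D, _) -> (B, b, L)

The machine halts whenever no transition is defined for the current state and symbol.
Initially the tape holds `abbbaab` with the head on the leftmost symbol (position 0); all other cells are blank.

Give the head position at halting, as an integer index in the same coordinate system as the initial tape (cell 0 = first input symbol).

4

A | [a]bbbaab   read a → write _, move R, go to C
C | _[b]bbaab   read b → write b, move L, go to B
B | [_]bbbaab   read _ → write _, move R, go to D
D | _[b]bbaab   read b → write _, move R, go to C
C | __[b]baab   read b → write b, move L, go to B
B | _[_]bbaab   read _ → write _, move R, go to D
D | __[b]baab   read b → write _, move R, go to C
C | ___[b]aab   read b → write b, move L, go to B
B | __[_]baab   read _ → write _, move R, go to D
D | ___[b]aab   read b → write _, move R, go to C
C | ____[a]ab   read a → write a, move L, go to C
C | ___[_]aab   read _ → write b, move R, go to B
B | ___b[a]ab
At halt the head is at cell 4.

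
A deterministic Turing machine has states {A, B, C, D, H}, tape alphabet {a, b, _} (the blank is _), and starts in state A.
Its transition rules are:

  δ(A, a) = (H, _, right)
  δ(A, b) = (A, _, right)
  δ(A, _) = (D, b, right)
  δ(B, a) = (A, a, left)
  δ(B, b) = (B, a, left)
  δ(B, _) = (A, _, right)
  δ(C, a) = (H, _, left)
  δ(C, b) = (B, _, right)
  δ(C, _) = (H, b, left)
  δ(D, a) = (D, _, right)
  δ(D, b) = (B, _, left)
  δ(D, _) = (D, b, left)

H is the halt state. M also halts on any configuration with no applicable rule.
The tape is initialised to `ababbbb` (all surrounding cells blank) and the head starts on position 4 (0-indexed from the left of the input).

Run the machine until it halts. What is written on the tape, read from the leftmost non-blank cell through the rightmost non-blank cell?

abab

state=A head=4 tape=abab[b]bb__   (A,b)→(A,_,right)
state=A head=5 tape=abab_[b]b__   (A,b)→(A,_,right)
state=A head=6 tape=abab__[b]__   (A,b)→(A,_,right)
state=A head=7 tape=abab___[_]_   (A,_)→(D,b,right)
state=D head=8 tape=abab___b[_]   (D,_)→(D,b,left)
state=D head=7 tape=abab___[b]b   (D,b)→(B,_,left)
state=B head=6 tape=abab__[_]_b   (B,_)→(A,_,right)
state=A head=7 tape=abab___[_]b   (A,_)→(D,b,right)
state=D head=8 tape=abab___b[b]   (D,b)→(B,_,left)
state=B head=7 tape=abab___[b]_   (B,b)→(B,a,left)
state=B head=6 tape=abab__[_]a_   (B,_)→(A,_,right)
state=A head=7 tape=abab___[a]_   (A,a)→(H,_,right)
state=H head=8 tape=abab____[_]
The non-blank tape span at halt is abab.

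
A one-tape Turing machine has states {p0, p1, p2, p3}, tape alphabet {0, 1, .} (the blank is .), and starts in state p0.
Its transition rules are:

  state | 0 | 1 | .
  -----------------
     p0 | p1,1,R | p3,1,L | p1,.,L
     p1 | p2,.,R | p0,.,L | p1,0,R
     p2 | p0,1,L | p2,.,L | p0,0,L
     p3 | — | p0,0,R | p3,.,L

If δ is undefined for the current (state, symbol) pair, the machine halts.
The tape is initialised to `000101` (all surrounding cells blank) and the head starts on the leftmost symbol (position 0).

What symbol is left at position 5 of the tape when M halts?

0

p0 | ..[0]00101   read 0 → write 1, move R, go to p1
p1 | ..1[0]0101   read 0 → write ., move R, go to p2
p2 | ..1.[0]101   read 0 → write 1, move L, go to p0
p0 | ..1[.]1101   read . → write ., move L, go to p1
p1 | ..[1].1101   read 1 → write ., move L, go to p0
p0 | .[.]..1101   read . → write ., move L, go to p1
p1 | [.]...1101   read . → write 0, move R, go to p1
p1 | 0[.]..1101   read . → write 0, move R, go to p1
p1 | 00[.].1101   read . → write 0, move R, go to p1
p1 | 000[.]1101   read . → write 0, move R, go to p1
p1 | 0000[1]101   read 1 → write ., move L, go to p0
p0 | 000[0].101   read 0 → write 1, move R, go to p1
p1 | 0001[.]101   read . → write 0, move R, go to p1
p1 | 00010[1]01   read 1 → write ., move L, go to p0
p0 | 0001[0].01   read 0 → write 1, move R, go to p1
p1 | 00011[.]01   read . → write 0, move R, go to p1
p1 | 000110[0]1   read 0 → write ., move R, go to p2
p2 | 000110.[1]   read 1 → write ., move L, go to p2
p2 | 000110[.].   read . → write 0, move L, go to p0
p0 | 00011[0]0.   read 0 → write 1, move R, go to p1
p1 | 000111[0].   read 0 → write ., move R, go to p2
p2 | 000111.[.]   read . → write 0, move L, go to p0
p0 | 000111[.]0   read . → write ., move L, go to p1
p1 | 00011[1].0   read 1 → write ., move L, go to p0
p0 | 0001[1]..0   read 1 → write 1, move L, go to p3
p3 | 000[1]1..0   read 1 → write 0, move R, go to p0
p0 | 0000[1]..0   read 1 → write 1, move L, go to p3
p3 | 000[0]1..0
Cell 5 holds 0 when M halts.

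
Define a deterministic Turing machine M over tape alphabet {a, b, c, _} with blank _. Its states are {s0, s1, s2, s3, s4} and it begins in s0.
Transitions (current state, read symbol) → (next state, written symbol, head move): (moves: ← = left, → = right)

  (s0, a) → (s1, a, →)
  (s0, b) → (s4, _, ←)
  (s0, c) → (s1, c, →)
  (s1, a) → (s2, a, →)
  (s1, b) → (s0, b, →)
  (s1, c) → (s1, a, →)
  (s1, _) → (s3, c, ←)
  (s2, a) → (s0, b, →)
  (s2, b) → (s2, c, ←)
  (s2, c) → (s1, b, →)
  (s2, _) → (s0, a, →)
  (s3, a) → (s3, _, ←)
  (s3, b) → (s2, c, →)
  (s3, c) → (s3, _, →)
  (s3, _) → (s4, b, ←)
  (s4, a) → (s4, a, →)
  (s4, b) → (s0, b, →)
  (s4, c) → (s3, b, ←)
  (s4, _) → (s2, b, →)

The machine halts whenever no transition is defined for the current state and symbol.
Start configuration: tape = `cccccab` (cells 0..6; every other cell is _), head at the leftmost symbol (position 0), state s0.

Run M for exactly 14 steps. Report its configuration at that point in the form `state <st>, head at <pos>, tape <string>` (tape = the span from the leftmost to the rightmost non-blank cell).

s0 | [c]ccccab__   read c → write c, move →, go to s1
s1 | c[c]cccab__   read c → write a, move →, go to s1
s1 | ca[c]ccab__   read c → write a, move →, go to s1
s1 | caa[c]cab__   read c → write a, move →, go to s1
s1 | caaa[c]ab__   read c → write a, move →, go to s1
s1 | caaaa[a]b__   read a → write a, move →, go to s2
s2 | caaaaa[b]__   read b → write c, move ←, go to s2
s2 | caaaa[a]c__   read a → write b, move →, go to s0
s0 | caaaab[c]__   read c → write c, move →, go to s1
s1 | caaaabc[_]_   read _ → write c, move ←, go to s3
s3 | caaaab[c]c_   read c → write _, move →, go to s3
s3 | caaaab_[c]_   read c → write _, move →, go to s3
s3 | caaaab__[_]   read _ → write b, move ←, go to s4
s4 | caaaab_[_]b   read _ → write b, move →, go to s2
s2 | caaaab_b[b]
After 14 steps: state s2, head at 8, tape caaaab_bb.

state s2, head at 8, tape caaaab_bb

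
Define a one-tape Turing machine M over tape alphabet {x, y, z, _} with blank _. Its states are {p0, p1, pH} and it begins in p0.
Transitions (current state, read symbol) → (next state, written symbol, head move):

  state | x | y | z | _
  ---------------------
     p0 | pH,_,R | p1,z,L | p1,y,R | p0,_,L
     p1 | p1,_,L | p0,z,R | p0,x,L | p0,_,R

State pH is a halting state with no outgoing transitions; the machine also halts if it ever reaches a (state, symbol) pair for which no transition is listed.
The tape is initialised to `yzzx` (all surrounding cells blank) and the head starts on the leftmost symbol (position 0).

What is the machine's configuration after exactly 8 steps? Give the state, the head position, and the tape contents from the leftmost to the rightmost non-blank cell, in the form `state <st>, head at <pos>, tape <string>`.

state=p0 head=0 tape=_[y]zzx   (p0,y)→(p1,z,L)
state=p1 head=-1 tape=[_]zzzx   (p1,_)→(p0,_,R)
state=p0 head=0 tape=_[z]zzx   (p0,z)→(p1,y,R)
state=p1 head=1 tape=_y[z]zx   (p1,z)→(p0,x,L)
state=p0 head=0 tape=_[y]xzx   (p0,y)→(p1,z,L)
state=p1 head=-1 tape=[_]zxzx   (p1,_)→(p0,_,R)
state=p0 head=0 tape=_[z]xzx   (p0,z)→(p1,y,R)
state=p1 head=1 tape=_y[x]zx   (p1,x)→(p1,_,L)
state=p1 head=0 tape=_[y]_zx
After 8 steps: state p1, head at 0, tape y_zx.

state p1, head at 0, tape y_zx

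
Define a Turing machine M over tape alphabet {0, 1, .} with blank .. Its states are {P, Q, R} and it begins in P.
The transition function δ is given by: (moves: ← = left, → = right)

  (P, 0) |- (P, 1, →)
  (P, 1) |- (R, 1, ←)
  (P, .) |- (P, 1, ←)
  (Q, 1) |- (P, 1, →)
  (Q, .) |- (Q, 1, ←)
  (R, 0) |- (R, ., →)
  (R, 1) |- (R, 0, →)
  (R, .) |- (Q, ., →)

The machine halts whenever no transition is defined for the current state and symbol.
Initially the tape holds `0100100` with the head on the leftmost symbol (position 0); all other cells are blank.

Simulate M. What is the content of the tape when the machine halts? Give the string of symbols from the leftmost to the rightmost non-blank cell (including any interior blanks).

00..01111

state=P head=0 tape=[0]100100..   (P,0)→(P,1,→)
state=P head=1 tape=1[1]00100..   (P,1)→(R,1,←)
state=R head=0 tape=[1]100100..   (R,1)→(R,0,→)
state=R head=1 tape=0[1]00100..   (R,1)→(R,0,→)
state=R head=2 tape=00[0]0100..   (R,0)→(R,.,→)
state=R head=3 tape=00.[0]100..   (R,0)→(R,.,→)
state=R head=4 tape=00..[1]00..   (R,1)→(R,0,→)
state=R head=5 tape=00..0[0]0..   (R,0)→(R,.,→)
state=R head=6 tape=00..0.[0]..   (R,0)→(R,.,→)
state=R head=7 tape=00..0..[.].   (R,.)→(Q,.,→)
state=Q head=8 tape=00..0...[.]   (Q,.)→(Q,1,←)
state=Q head=7 tape=00..0..[.]1   (Q,.)→(Q,1,←)
state=Q head=6 tape=00..0.[.]11   (Q,.)→(Q,1,←)
state=Q head=5 tape=00..0[.]111   (Q,.)→(Q,1,←)
state=Q head=4 tape=00..[0]1111
The non-blank tape span at halt is 00..01111.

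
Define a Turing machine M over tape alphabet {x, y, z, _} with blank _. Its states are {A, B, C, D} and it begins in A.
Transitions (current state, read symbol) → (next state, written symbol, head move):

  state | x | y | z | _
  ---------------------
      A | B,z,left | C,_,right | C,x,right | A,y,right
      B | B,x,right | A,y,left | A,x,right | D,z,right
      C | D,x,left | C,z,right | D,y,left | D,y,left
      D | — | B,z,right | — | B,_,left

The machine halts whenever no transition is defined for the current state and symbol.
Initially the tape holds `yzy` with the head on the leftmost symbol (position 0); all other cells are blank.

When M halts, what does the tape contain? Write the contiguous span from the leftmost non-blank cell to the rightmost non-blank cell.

state=A head=0 tape=_[y]zy_   (A,y)→(C,_,right)
state=C head=1 tape=__[z]y_   (C,z)→(D,y,left)
state=D head=0 tape=_[_]yy_   (D,_)→(B,_,left)
state=B head=-1 tape=[_]_yy_   (B,_)→(D,z,right)
state=D head=0 tape=z[_]yy_   (D,_)→(B,_,left)
state=B head=-1 tape=[z]_yy_   (B,z)→(A,x,right)
state=A head=0 tape=x[_]yy_   (A,_)→(A,y,right)
state=A head=1 tape=xy[y]y_   (A,y)→(C,_,right)
state=C head=2 tape=xy_[y]_   (C,y)→(C,z,right)
state=C head=3 tape=xy_z[_]   (C,_)→(D,y,left)
state=D head=2 tape=xy_[z]y
The non-blank tape span at halt is xy_zy.

xy_zy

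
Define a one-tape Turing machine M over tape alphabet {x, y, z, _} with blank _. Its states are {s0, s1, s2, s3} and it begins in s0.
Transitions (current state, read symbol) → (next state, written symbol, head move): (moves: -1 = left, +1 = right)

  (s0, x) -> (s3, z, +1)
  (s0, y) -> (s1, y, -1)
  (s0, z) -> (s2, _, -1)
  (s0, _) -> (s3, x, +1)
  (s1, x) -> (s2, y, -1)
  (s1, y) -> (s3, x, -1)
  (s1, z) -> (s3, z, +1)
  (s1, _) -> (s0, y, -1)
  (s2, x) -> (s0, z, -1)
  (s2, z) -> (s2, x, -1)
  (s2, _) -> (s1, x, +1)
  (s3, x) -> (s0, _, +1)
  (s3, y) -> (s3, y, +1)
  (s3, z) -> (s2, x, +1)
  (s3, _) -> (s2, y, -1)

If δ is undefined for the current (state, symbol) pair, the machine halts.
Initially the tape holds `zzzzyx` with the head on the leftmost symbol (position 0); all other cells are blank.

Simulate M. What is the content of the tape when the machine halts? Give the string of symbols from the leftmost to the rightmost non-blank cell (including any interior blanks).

s0 | _[z]zzzyx   read z → write _, move -1, go to s2
s2 | [_]_zzzyx   read _ → write x, move +1, go to s1
s1 | x[_]zzzyx   read _ → write y, move -1, go to s0
s0 | [x]yzzzyx   read x → write z, move +1, go to s3
s3 | z[y]zzzyx   read y → write y, move +1, go to s3
s3 | zy[z]zzyx   read z → write x, move +1, go to s2
s2 | zyx[z]zyx   read z → write x, move -1, go to s2
s2 | zy[x]xzyx   read x → write z, move -1, go to s0
s0 | z[y]zxzyx   read y → write y, move -1, go to s1
s1 | [z]yzxzyx   read z → write z, move +1, go to s3
s3 | z[y]zxzyx   read y → write y, move +1, go to s3
s3 | zy[z]xzyx   read z → write x, move +1, go to s2
s2 | zyx[x]zyx   read x → write z, move -1, go to s0
s0 | zy[x]zzyx   read x → write z, move +1, go to s3
s3 | zyz[z]zyx   read z → write x, move +1, go to s2
s2 | zyzx[z]yx   read z → write x, move -1, go to s2
s2 | zyz[x]xyx   read x → write z, move -1, go to s0
s0 | zy[z]zxyx   read z → write _, move -1, go to s2
s2 | z[y]_zxyx
The non-blank tape span at halt is zy_zxyx.

zy_zxyx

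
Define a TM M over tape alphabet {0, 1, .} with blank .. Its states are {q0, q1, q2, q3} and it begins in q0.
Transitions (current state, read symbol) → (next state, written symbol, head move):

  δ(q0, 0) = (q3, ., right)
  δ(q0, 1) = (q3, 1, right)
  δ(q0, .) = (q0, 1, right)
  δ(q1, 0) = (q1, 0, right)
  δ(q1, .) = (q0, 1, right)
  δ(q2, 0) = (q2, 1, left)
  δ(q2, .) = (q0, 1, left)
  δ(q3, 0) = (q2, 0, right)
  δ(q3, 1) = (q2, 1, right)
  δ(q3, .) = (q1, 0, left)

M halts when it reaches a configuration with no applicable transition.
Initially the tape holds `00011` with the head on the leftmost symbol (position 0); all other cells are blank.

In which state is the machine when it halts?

state=q0 head=0 tape=.[0]0011   (q0,0)→(q3,.,right)
state=q3 head=1 tape=..[0]011   (q3,0)→(q2,0,right)
state=q2 head=2 tape=..0[0]11   (q2,0)→(q2,1,left)
state=q2 head=1 tape=..[0]111   (q2,0)→(q2,1,left)
state=q2 head=0 tape=.[.]1111   (q2,.)→(q0,1,left)
state=q0 head=-1 tape=[.]11111   (q0,.)→(q0,1,right)
state=q0 head=0 tape=1[1]1111   (q0,1)→(q3,1,right)
state=q3 head=1 tape=11[1]111   (q3,1)→(q2,1,right)
state=q2 head=2 tape=111[1]11
No transition is defined for (q2, 1); M halts in state q2.

q2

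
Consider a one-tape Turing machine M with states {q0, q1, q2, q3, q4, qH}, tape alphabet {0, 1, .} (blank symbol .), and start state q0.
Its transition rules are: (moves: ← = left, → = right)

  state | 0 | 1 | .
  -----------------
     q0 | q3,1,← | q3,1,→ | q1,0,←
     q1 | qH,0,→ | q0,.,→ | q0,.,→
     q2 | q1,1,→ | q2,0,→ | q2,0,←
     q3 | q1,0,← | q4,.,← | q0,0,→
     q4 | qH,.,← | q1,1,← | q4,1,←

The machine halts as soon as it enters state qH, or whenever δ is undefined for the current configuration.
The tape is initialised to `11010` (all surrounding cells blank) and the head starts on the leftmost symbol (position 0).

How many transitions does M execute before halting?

q0 | .[1]1010   read 1 → write 1, move →, go to q3
q3 | .1[1]010   read 1 → write ., move ←, go to q4
q4 | .[1].010   read 1 → write 1, move ←, go to q1
q1 | [.]1.010   read . → write ., move →, go to q0
q0 | .[1].010   read 1 → write 1, move →, go to q3
q3 | .1[.]010   read . → write 0, move →, go to q0
q0 | .10[0]10   read 0 → write 1, move ←, go to q3
q3 | .1[0]110   read 0 → write 0, move ←, go to q1
q1 | .[1]0110   read 1 → write ., move →, go to q0
q0 | ..[0]110   read 0 → write 1, move ←, go to q3
q3 | .[.]1110   read . → write 0, move →, go to q0
q0 | .0[1]110   read 1 → write 1, move →, go to q3
q3 | .01[1]10   read 1 → write ., move ←, go to q4
q4 | .0[1].10   read 1 → write 1, move ←, go to q1
q1 | .[0]1.10   read 0 → write 0, move →, go to qH
qH | .0[1].10
M halts after 15 transitions.

15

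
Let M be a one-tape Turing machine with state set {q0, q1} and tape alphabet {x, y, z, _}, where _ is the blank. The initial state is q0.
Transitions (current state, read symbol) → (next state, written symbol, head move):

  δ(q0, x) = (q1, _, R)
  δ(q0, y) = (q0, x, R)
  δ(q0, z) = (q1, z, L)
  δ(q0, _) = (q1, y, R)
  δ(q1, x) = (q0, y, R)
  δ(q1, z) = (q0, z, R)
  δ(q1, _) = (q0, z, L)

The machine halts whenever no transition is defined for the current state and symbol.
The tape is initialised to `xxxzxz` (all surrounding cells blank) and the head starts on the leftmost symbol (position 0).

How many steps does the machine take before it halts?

q0 | [x]xxzxz__   read x → write _, move R, go to q1
q1 | _[x]xzxz__   read x → write y, move R, go to q0
q0 | _y[x]zxz__   read x → write _, move R, go to q1
q1 | _y_[z]xz__   read z → write z, move R, go to q0
q0 | _y_z[x]z__   read x → write _, move R, go to q1
q1 | _y_z_[z]__   read z → write z, move R, go to q0
q0 | _y_z_z[_]_   read _ → write y, move R, go to q1
q1 | _y_z_zy[_]   read _ → write z, move L, go to q0
q0 | _y_z_z[y]z   read y → write x, move R, go to q0
q0 | _y_z_zx[z]   read z → write z, move L, go to q1
q1 | _y_z_z[x]z   read x → write y, move R, go to q0
q0 | _y_z_zy[z]   read z → write z, move L, go to q1
q1 | _y_z_z[y]z
M halts after 12 transitions.

12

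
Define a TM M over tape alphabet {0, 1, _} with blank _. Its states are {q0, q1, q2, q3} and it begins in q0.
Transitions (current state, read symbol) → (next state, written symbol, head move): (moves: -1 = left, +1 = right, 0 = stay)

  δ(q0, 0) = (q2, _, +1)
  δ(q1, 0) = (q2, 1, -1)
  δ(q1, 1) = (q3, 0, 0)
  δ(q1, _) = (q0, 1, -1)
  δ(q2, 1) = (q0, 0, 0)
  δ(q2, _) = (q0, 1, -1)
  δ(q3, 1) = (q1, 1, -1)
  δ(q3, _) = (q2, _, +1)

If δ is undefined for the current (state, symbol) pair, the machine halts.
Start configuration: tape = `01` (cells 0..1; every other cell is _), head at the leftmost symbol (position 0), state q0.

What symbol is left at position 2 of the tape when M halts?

1

q0 | [0]1_   read 0 → write _, move +1, go to q2
q2 | _[1]_   read 1 → write 0, move 0, go to q0
q0 | _[0]_   read 0 → write _, move +1, go to q2
q2 | __[_]   read _ → write 1, move -1, go to q0
q0 | _[_]1
Cell 2 holds 1 when M halts.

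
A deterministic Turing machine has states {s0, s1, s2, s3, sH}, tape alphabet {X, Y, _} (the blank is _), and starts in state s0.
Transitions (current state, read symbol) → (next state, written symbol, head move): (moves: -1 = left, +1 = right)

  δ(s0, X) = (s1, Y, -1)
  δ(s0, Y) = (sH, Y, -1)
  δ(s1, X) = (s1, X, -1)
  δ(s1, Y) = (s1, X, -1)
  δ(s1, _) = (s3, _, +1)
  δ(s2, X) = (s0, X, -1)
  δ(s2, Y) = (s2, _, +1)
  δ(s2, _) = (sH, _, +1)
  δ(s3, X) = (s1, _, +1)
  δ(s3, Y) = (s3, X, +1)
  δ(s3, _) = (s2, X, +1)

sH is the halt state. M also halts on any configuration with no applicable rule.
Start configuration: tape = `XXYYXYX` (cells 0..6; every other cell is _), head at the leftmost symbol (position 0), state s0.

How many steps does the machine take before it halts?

22

s0 | _[X]XYYXYX____   read X → write Y, move -1, go to s1
s1 | [_]YXYYXYX____   read _ → write _, move +1, go to s3
s3 | _[Y]XYYXYX____   read Y → write X, move +1, go to s3
s3 | _X[X]YYXYX____   read X → write _, move +1, go to s1
s1 | _X_[Y]YXYX____   read Y → write X, move -1, go to s1
s1 | _X[_]XYXYX____   read _ → write _, move +1, go to s3
s3 | _X_[X]YXYX____   read X → write _, move +1, go to s1
s1 | _X__[Y]XYX____   read Y → write X, move -1, go to s1
s1 | _X_[_]XXYX____   read _ → write _, move +1, go to s3
s3 | _X__[X]XYX____   read X → write _, move +1, go to s1
s1 | _X___[X]YX____   read X → write X, move -1, go to s1
s1 | _X__[_]XYX____   read _ → write _, move +1, go to s3
s3 | _X___[X]YX____   read X → write _, move +1, go to s1
s1 | _X____[Y]X____   read Y → write X, move -1, go to s1
s1 | _X___[_]XX____   read _ → write _, move +1, go to s3
s3 | _X____[X]X____   read X → write _, move +1, go to s1
s1 | _X_____[X]____   read X → write X, move -1, go to s1
s1 | _X____[_]X____   read _ → write _, move +1, go to s3
s3 | _X_____[X]____   read X → write _, move +1, go to s1
s1 | _X______[_]___   read _ → write _, move +1, go to s3
s3 | _X_______[_]__   read _ → write X, move +1, go to s2
s2 | _X_______X[_]_   read _ → write _, move +1, go to sH
sH | _X_______X_[_]
M halts after 22 transitions.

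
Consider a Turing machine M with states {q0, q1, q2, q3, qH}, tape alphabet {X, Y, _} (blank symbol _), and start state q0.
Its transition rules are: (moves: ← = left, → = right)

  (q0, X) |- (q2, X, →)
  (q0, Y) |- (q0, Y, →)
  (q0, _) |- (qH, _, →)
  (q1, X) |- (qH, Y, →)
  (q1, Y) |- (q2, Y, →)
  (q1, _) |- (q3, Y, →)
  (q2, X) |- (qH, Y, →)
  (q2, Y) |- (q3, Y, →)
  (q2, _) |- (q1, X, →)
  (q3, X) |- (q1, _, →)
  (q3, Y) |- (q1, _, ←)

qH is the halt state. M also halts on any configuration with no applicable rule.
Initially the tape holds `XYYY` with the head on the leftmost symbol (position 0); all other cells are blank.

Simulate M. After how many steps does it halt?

q0 | [X]YYY___   read X → write X, move →, go to q2
q2 | X[Y]YY___   read Y → write Y, move →, go to q3
q3 | XY[Y]Y___   read Y → write _, move ←, go to q1
q1 | X[Y]_Y___   read Y → write Y, move →, go to q2
q2 | XY[_]Y___   read _ → write X, move →, go to q1
q1 | XYX[Y]___   read Y → write Y, move →, go to q2
q2 | XYXY[_]__   read _ → write X, move →, go to q1
q1 | XYXYX[_]_   read _ → write Y, move →, go to q3
q3 | XYXYXY[_]
M halts after 8 transitions.

8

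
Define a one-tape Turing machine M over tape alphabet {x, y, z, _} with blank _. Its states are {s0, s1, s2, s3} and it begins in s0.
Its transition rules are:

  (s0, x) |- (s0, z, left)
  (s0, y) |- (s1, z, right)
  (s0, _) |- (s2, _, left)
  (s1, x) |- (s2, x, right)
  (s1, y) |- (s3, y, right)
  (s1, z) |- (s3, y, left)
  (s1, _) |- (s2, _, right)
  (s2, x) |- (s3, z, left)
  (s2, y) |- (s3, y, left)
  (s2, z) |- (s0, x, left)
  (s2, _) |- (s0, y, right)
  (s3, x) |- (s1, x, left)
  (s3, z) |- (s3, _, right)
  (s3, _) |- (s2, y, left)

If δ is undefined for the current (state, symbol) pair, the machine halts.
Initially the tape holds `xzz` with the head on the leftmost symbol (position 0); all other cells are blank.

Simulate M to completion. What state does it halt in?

s0 | ____[x]zz   read x → write z, move left, go to s0
s0 | ___[_]zzz   read _ → write _, move left, go to s2
s2 | __[_]_zzz   read _ → write y, move right, go to s0
s0 | __y[_]zzz   read _ → write _, move left, go to s2
s2 | __[y]_zzz   read y → write y, move left, go to s3
s3 | _[_]y_zzz   read _ → write y, move left, go to s2
s2 | [_]yy_zzz   read _ → write y, move right, go to s0
s0 | y[y]y_zzz   read y → write z, move right, go to s1
s1 | yz[y]_zzz   read y → write y, move right, go to s3
s3 | yzy[_]zzz   read _ → write y, move left, go to s2
s2 | yz[y]yzzz   read y → write y, move left, go to s3
s3 | y[z]yyzzz   read z → write _, move right, go to s3
s3 | y_[y]yzzz
No transition is defined for (s3, y); M halts in state s3.

s3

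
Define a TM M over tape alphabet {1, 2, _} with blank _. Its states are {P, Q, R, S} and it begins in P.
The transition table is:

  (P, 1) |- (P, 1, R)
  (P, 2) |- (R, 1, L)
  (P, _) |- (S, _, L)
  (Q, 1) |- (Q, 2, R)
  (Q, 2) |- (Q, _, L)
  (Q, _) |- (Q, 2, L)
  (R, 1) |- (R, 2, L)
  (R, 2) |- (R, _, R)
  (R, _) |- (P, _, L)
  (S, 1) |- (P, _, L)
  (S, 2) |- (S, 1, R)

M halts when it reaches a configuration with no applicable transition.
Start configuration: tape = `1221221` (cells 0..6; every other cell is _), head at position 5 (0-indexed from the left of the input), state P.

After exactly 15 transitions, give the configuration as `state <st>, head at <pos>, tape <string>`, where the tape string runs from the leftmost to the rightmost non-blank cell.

P | __12212[2]1   read 2 → write 1, move L, go to R
R | __1221[2]11   read 2 → write _, move R, go to R
R | __1221_[1]1   read 1 → write 2, move L, go to R
R | __1221[_]21   read _ → write _, move L, go to P
P | __122[1]_21   read 1 → write 1, move R, go to P
P | __1221[_]21   read _ → write _, move L, go to S
S | __122[1]_21   read 1 → write _, move L, go to P
P | __12[2]__21   read 2 → write 1, move L, go to R
R | __1[2]1__21   read 2 → write _, move R, go to R
R | __1_[1]__21   read 1 → write 2, move L, go to R
R | __1[_]2__21   read _ → write _, move L, go to P
P | __[1]_2__21   read 1 → write 1, move R, go to P
P | __1[_]2__21   read _ → write _, move L, go to S
S | __[1]_2__21   read 1 → write _, move L, go to P
P | _[_]__2__21   read _ → write _, move L, go to S
S | [_]___2__21
After 15 steps: state S, head at -2, tape 2__21.

state S, head at -2, tape 2__21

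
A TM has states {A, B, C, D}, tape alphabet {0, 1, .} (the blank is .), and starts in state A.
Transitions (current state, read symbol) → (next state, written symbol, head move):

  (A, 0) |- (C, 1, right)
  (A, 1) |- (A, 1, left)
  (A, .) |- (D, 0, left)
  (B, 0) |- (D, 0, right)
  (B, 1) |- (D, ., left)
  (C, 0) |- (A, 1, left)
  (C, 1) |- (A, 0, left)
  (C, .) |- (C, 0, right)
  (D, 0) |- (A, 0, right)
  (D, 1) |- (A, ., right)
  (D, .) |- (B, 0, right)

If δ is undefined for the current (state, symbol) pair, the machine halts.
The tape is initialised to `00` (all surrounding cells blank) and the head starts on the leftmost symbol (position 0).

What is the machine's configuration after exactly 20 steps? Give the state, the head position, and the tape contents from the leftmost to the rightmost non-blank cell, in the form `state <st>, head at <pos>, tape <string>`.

state=A head=0 tape=....[0]0   (A,0)→(C,1,right)
state=C head=1 tape=....1[0]   (C,0)→(A,1,left)
state=A head=0 tape=....[1]1   (A,1)→(A,1,left)
state=A head=-1 tape=...[.]11   (A,.)→(D,0,left)
state=D head=-2 tape=..[.]011   (D,.)→(B,0,right)
state=B head=-1 tape=..0[0]11   (B,0)→(D,0,right)
state=D head=0 tape=..00[1]1   (D,1)→(A,.,right)
state=A head=1 tape=..00.[1]   (A,1)→(A,1,left)
state=A head=0 tape=..00[.]1   (A,.)→(D,0,left)
state=D head=-1 tape=..0[0]01   (D,0)→(A,0,right)
state=A head=0 tape=..00[0]1   (A,0)→(C,1,right)
state=C head=1 tape=..001[1]   (C,1)→(A,0,left)
state=A head=0 tape=..00[1]0   (A,1)→(A,1,left)
state=A head=-1 tape=..0[0]10   (A,0)→(C,1,right)
state=C head=0 tape=..01[1]0   (C,1)→(A,0,left)
state=A head=-1 tape=..0[1]00   (A,1)→(A,1,left)
state=A head=-2 tape=..[0]100   (A,0)→(C,1,right)
state=C head=-1 tape=..1[1]00   (C,1)→(A,0,left)
state=A head=-2 tape=..[1]000   (A,1)→(A,1,left)
state=A head=-3 tape=.[.]1000   (A,.)→(D,0,left)
state=D head=-4 tape=[.]01000
After 20 steps: state D, head at -4, tape 01000.

state D, head at -4, tape 01000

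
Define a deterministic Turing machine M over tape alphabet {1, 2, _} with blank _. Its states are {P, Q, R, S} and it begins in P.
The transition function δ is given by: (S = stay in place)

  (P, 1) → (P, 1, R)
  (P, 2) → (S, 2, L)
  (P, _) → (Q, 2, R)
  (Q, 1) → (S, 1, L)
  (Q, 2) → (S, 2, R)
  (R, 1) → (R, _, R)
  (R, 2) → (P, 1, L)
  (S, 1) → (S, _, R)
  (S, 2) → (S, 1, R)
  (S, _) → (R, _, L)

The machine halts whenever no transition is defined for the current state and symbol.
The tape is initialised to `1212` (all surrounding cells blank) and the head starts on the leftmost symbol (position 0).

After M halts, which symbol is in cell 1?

state=P head=0 tape=[1]212_   (P,1)→(P,1,R)
state=P head=1 tape=1[2]12_   (P,2)→(S,2,L)
state=S head=0 tape=[1]212_   (S,1)→(S,_,R)
state=S head=1 tape=_[2]12_   (S,2)→(S,1,R)
state=S head=2 tape=_1[1]2_   (S,1)→(S,_,R)
state=S head=3 tape=_1_[2]_   (S,2)→(S,1,R)
state=S head=4 tape=_1_1[_]   (S,_)→(R,_,L)
state=R head=3 tape=_1_[1]_   (R,1)→(R,_,R)
state=R head=4 tape=_1__[_]
Cell 1 holds 1 when M halts.

1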